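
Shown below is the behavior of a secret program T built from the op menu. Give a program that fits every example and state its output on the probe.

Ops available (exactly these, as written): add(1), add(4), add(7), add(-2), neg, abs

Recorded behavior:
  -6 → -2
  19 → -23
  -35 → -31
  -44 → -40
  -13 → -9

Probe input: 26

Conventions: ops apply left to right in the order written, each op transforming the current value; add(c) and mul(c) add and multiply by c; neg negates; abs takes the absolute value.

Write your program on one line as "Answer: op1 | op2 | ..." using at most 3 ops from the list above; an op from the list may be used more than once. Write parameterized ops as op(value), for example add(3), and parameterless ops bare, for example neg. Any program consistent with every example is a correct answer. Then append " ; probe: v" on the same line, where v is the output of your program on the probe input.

add(4) | abs | neg ; probe: -30

Check, running the answer program on each example:
  -6 -> -2 -> 2 -> -2
  19 -> 23 -> 23 -> -23
  -35 -> -31 -> 31 -> -31
  -44 -> -40 -> 40 -> -40
  -13 -> -9 -> 9 -> -9
  probe: 26 -> 30 -> 30 -> -30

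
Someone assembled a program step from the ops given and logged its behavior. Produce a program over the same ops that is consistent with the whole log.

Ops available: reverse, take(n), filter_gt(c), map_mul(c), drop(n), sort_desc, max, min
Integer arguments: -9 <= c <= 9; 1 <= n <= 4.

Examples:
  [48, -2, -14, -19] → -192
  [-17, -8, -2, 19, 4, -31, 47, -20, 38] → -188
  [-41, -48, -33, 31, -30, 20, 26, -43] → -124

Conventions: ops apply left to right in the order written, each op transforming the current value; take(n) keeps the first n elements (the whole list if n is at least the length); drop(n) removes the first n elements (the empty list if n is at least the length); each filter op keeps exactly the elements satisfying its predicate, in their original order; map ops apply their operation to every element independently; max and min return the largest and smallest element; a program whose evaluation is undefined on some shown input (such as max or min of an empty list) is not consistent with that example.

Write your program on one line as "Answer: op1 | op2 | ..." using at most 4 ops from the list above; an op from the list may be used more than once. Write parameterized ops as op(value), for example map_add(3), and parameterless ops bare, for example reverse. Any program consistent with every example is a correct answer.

sort_desc | map_mul(-4) | sort_desc | min

Check, running the answer program on each example:
  [48, -2, -14, -19] -> [48, -2, -14, -19] -> [-192, 8, 56, 76] -> [76, 56, 8, -192] -> -192
  [-17, -8, -2, 19, 4, -31, 47, -20, 38] -> [47, 38, 19, 4, -2, -8, -17, -20, -31] -> [-188, -152, -76, -16, 8, 32, 68, 80, 124] -> [124, 80, 68, 32, 8, -16, -76, -152, -188] -> -188
  [-41, -48, -33, 31, -30, 20, 26, -43] -> [31, 26, 20, -30, -33, -41, -43, -48] -> [-124, -104, -80, 120, 132, 164, 172, 192] -> [192, 172, 164, 132, 120, -80, -104, -124] -> -124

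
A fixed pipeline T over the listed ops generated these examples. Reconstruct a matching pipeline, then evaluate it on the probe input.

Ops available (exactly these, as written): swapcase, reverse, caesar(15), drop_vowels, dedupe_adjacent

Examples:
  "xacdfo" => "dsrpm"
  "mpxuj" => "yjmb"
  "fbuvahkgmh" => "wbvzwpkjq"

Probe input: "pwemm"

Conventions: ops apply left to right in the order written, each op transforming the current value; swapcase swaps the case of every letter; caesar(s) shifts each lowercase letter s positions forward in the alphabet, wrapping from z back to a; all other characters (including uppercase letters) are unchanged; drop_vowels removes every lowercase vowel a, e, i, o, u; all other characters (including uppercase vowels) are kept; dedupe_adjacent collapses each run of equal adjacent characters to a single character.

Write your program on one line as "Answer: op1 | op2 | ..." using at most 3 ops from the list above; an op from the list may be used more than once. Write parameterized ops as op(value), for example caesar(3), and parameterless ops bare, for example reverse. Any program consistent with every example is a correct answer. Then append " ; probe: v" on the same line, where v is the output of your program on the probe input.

caesar(15) | reverse | drop_vowels ; probe: "bbtl"

Check, running the answer program on each example:
  "xacdfo" -> "mprsud" -> "dusrpm" -> "dsrpm"
  "mpxuj" -> "bemjy" -> "yjmeb" -> "yjmb"
  "fbuvahkgmh" -> "uqjkpwzvbw" -> "wbvzwpkjqu" -> "wbvzwpkjq"
  probe: "pwemm" -> "eltbb" -> "bbtle" -> "bbtl"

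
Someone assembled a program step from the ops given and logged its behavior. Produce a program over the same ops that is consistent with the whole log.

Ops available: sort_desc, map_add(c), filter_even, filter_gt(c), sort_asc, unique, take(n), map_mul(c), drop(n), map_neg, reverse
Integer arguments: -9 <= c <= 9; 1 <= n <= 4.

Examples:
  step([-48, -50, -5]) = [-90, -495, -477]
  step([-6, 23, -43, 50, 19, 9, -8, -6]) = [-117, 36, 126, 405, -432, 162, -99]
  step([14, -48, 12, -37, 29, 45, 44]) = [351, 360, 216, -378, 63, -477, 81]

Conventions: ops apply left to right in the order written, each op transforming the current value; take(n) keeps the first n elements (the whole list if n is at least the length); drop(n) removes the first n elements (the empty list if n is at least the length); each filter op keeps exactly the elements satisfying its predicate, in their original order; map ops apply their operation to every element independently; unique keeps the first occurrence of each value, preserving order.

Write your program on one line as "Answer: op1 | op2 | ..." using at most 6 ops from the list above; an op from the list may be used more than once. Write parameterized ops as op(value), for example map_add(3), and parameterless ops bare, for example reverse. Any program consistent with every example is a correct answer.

unique | map_neg | map_add(5) | reverse | map_mul(-9)

Check, running the answer program on each example:
  [-48, -50, -5] -> [-48, -50, -5] -> [48, 50, 5] -> [53, 55, 10] -> [10, 55, 53] -> [-90, -495, -477]
  [-6, 23, -43, 50, 19, 9, -8, -6] -> [-6, 23, -43, 50, 19, 9, -8] -> [6, -23, 43, -50, -19, -9, 8] -> [11, -18, 48, -45, -14, -4, 13] -> [13, -4, -14, -45, 48, -18, 11] -> [-117, 36, 126, 405, -432, 162, -99]
  [14, -48, 12, -37, 29, 45, 44] -> [14, -48, 12, -37, 29, 45, 44] -> [-14, 48, -12, 37, -29, -45, -44] -> [-9, 53, -7, 42, -24, -40, -39] -> [-39, -40, -24, 42, -7, 53, -9] -> [351, 360, 216, -378, 63, -477, 81]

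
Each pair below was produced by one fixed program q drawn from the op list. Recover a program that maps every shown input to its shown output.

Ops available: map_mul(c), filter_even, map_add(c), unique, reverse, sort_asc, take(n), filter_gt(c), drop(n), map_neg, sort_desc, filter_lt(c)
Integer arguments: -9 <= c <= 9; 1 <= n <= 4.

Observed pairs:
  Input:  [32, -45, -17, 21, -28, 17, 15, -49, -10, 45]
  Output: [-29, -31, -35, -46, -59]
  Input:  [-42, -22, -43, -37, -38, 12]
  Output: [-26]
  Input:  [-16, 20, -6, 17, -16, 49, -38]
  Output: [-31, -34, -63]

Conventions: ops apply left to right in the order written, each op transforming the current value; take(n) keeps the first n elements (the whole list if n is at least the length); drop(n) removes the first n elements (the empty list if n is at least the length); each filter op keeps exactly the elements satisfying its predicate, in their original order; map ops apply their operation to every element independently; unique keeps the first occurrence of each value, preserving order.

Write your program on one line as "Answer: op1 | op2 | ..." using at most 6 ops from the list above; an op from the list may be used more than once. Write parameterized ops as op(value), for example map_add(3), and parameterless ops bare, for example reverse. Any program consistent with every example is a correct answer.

map_add(5) | unique | filter_gt(1) | map_neg | sort_desc | map_add(-9)

Check, running the answer program on each example:
  [32, -45, -17, 21, -28, 17, 15, -49, -10, 45] -> [37, -40, -12, 26, -23, 22, 20, -44, -5, 50] -> [37, -40, -12, 26, -23, 22, 20, -44, -5, 50] -> [37, 26, 22, 20, 50] -> [-37, -26, -22, -20, -50] -> [-20, -22, -26, -37, -50] -> [-29, -31, -35, -46, -59]
  [-42, -22, -43, -37, -38, 12] -> [-37, -17, -38, -32, -33, 17] -> [-37, -17, -38, -32, -33, 17] -> [17] -> [-17] -> [-17] -> [-26]
  [-16, 20, -6, 17, -16, 49, -38] -> [-11, 25, -1, 22, -11, 54, -33] -> [-11, 25, -1, 22, 54, -33] -> [25, 22, 54] -> [-25, -22, -54] -> [-22, -25, -54] -> [-31, -34, -63]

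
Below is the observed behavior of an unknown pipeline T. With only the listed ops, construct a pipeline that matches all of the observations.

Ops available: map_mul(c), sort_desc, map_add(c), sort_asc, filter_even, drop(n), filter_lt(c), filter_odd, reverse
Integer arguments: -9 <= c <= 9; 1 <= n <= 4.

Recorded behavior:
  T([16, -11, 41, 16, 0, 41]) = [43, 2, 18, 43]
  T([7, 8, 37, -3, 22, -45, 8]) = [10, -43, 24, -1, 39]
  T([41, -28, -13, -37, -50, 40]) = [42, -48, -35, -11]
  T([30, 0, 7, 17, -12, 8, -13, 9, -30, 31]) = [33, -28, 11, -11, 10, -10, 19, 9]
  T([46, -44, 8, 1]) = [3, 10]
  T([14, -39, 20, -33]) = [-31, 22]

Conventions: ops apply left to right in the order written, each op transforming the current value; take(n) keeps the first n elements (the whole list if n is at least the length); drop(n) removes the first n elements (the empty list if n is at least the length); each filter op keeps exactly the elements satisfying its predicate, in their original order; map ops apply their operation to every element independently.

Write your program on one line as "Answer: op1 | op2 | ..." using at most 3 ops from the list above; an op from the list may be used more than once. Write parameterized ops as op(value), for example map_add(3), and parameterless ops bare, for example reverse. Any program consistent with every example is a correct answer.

map_add(2) | drop(2) | reverse

Check, running the answer program on each example:
  [16, -11, 41, 16, 0, 41] -> [18, -9, 43, 18, 2, 43] -> [43, 18, 2, 43] -> [43, 2, 18, 43]
  [7, 8, 37, -3, 22, -45, 8] -> [9, 10, 39, -1, 24, -43, 10] -> [39, -1, 24, -43, 10] -> [10, -43, 24, -1, 39]
  [41, -28, -13, -37, -50, 40] -> [43, -26, -11, -35, -48, 42] -> [-11, -35, -48, 42] -> [42, -48, -35, -11]
  [30, 0, 7, 17, -12, 8, -13, 9, -30, 31] -> [32, 2, 9, 19, -10, 10, -11, 11, -28, 33] -> [9, 19, -10, 10, -11, 11, -28, 33] -> [33, -28, 11, -11, 10, -10, 19, 9]
  [46, -44, 8, 1] -> [48, -42, 10, 3] -> [10, 3] -> [3, 10]
  [14, -39, 20, -33] -> [16, -37, 22, -31] -> [22, -31] -> [-31, 22]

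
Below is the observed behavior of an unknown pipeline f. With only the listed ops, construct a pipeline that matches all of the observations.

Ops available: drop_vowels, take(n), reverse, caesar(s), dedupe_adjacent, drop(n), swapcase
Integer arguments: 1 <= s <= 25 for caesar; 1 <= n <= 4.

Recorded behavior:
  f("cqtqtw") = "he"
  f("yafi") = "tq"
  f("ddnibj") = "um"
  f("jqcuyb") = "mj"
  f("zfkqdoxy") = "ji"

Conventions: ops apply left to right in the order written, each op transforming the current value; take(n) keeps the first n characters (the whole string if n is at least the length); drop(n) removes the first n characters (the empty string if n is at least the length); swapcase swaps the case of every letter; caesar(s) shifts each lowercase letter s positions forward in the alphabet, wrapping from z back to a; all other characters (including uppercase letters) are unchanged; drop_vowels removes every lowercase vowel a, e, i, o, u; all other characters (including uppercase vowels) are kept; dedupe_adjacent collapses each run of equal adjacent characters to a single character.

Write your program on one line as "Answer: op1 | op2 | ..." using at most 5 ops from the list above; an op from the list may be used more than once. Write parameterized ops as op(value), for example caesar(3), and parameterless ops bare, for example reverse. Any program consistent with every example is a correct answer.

dedupe_adjacent | caesar(9) | reverse | caesar(2) | take(2)

Check, running the answer program on each example:
  "cqtqtw" -> "cqtqtw" -> "lzczcf" -> "fczczl" -> "hebebn" -> "he"
  "yafi" -> "yafi" -> "hjor" -> "rojh" -> "tqlj" -> "tq"
  "ddnibj" -> "dnibj" -> "mwrks" -> "skrwm" -> "umtyo" -> "um"
  "jqcuyb" -> "jqcuyb" -> "szldhk" -> "khdlzs" -> "mjfnbu" -> "mj"
  "zfkqdoxy" -> "zfkqdoxy" -> "iotzmxgh" -> "hgxmztoi" -> "jizobvqk" -> "ji"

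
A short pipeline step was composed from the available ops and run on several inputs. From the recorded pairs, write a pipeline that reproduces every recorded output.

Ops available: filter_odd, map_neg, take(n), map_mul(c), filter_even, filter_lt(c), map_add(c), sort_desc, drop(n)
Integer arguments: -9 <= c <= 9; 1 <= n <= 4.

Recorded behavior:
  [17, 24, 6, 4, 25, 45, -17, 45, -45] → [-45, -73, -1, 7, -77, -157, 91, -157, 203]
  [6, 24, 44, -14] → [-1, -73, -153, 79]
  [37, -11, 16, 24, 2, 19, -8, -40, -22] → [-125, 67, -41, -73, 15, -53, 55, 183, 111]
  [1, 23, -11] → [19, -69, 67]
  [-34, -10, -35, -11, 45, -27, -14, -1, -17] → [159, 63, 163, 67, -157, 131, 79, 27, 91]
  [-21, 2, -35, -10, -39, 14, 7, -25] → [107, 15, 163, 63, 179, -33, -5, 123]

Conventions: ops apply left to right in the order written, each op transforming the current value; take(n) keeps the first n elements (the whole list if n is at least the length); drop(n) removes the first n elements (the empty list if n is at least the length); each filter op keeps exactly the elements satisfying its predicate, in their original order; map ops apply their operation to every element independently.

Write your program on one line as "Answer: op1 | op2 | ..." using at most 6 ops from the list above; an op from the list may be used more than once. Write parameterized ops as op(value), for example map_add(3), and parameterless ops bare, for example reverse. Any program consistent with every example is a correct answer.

map_neg | map_add(1) | map_add(6) | map_mul(4) | map_add(-5)

Check, running the answer program on each example:
  [17, 24, 6, 4, 25, 45, -17, 45, -45] -> [-17, -24, -6, -4, -25, -45, 17, -45, 45] -> [-16, -23, -5, -3, -24, -44, 18, -44, 46] -> [-10, -17, 1, 3, -18, -38, 24, -38, 52] -> [-40, -68, 4, 12, -72, -152, 96, -152, 208] -> [-45, -73, -1, 7, -77, -157, 91, -157, 203]
  [6, 24, 44, -14] -> [-6, -24, -44, 14] -> [-5, -23, -43, 15] -> [1, -17, -37, 21] -> [4, -68, -148, 84] -> [-1, -73, -153, 79]
  [37, -11, 16, 24, 2, 19, -8, -40, -22] -> [-37, 11, -16, -24, -2, -19, 8, 40, 22] -> [-36, 12, -15, -23, -1, -18, 9, 41, 23] -> [-30, 18, -9, -17, 5, -12, 15, 47, 29] -> [-120, 72, -36, -68, 20, -48, 60, 188, 116] -> [-125, 67, -41, -73, 15, -53, 55, 183, 111]
  [1, 23, -11] -> [-1, -23, 11] -> [0, -22, 12] -> [6, -16, 18] -> [24, -64, 72] -> [19, -69, 67]
  [-34, -10, -35, -11, 45, -27, -14, -1, -17] -> [34, 10, 35, 11, -45, 27, 14, 1, 17] -> [35, 11, 36, 12, -44, 28, 15, 2, 18] -> [41, 17, 42, 18, -38, 34, 21, 8, 24] -> [164, 68, 168, 72, -152, 136, 84, 32, 96] -> [159, 63, 163, 67, -157, 131, 79, 27, 91]
  [-21, 2, -35, -10, -39, 14, 7, -25] -> [21, -2, 35, 10, 39, -14, -7, 25] -> [22, -1, 36, 11, 40, -13, -6, 26] -> [28, 5, 42, 17, 46, -7, 0, 32] -> [112, 20, 168, 68, 184, -28, 0, 128] -> [107, 15, 163, 63, 179, -33, -5, 123]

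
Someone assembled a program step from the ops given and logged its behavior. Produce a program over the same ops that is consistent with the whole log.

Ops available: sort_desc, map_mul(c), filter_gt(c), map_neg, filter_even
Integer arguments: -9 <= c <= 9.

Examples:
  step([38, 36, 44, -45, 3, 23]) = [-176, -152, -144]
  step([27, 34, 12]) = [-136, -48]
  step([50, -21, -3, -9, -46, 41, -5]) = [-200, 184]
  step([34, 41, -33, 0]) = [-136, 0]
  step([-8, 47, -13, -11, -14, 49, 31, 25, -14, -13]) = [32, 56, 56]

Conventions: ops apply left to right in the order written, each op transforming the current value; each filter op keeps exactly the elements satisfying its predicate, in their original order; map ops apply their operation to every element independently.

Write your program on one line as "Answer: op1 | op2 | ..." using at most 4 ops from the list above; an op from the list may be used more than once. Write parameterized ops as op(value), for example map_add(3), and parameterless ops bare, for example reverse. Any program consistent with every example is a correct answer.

filter_even | sort_desc | map_mul(-4)

Check, running the answer program on each example:
  [38, 36, 44, -45, 3, 23] -> [38, 36, 44] -> [44, 38, 36] -> [-176, -152, -144]
  [27, 34, 12] -> [34, 12] -> [34, 12] -> [-136, -48]
  [50, -21, -3, -9, -46, 41, -5] -> [50, -46] -> [50, -46] -> [-200, 184]
  [34, 41, -33, 0] -> [34, 0] -> [34, 0] -> [-136, 0]
  [-8, 47, -13, -11, -14, 49, 31, 25, -14, -13] -> [-8, -14, -14] -> [-8, -14, -14] -> [32, 56, 56]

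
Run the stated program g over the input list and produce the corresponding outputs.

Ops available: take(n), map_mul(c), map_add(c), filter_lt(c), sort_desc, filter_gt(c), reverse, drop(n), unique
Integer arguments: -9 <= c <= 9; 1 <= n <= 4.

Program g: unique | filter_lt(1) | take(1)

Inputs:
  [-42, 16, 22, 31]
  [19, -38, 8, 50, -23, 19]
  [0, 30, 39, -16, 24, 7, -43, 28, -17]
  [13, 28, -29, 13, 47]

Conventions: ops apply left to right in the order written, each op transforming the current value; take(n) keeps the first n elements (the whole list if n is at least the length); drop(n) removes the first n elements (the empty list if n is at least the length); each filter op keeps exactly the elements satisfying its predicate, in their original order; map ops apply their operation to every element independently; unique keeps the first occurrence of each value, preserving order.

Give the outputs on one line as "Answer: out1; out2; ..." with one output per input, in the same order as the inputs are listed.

Execution, op by op:
  [-42, 16, 22, 31] -> [-42, 16, 22, 31] -> [-42] -> [-42]
  [19, -38, 8, 50, -23, 19] -> [19, -38, 8, 50, -23] -> [-38, -23] -> [-38]
  [0, 30, 39, -16, 24, 7, -43, 28, -17] -> [0, 30, 39, -16, 24, 7, -43, 28, -17] -> [0, -16, -43, -17] -> [0]
  [13, 28, -29, 13, 47] -> [13, 28, -29, 47] -> [-29] -> [-29]

[-42]; [-38]; [0]; [-29]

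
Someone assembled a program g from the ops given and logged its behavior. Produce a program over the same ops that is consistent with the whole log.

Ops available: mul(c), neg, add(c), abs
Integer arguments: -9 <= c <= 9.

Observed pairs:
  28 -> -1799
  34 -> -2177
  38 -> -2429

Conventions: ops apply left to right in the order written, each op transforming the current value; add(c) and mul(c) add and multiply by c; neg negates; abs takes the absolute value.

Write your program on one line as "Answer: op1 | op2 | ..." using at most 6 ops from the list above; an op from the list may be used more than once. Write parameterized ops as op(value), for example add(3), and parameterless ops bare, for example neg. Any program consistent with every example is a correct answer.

neg | mul(9) | add(-5) | mul(-7) | mul(-1)

Check, running the answer program on each example:
  28 -> -28 -> -252 -> -257 -> 1799 -> -1799
  34 -> -34 -> -306 -> -311 -> 2177 -> -2177
  38 -> -38 -> -342 -> -347 -> 2429 -> -2429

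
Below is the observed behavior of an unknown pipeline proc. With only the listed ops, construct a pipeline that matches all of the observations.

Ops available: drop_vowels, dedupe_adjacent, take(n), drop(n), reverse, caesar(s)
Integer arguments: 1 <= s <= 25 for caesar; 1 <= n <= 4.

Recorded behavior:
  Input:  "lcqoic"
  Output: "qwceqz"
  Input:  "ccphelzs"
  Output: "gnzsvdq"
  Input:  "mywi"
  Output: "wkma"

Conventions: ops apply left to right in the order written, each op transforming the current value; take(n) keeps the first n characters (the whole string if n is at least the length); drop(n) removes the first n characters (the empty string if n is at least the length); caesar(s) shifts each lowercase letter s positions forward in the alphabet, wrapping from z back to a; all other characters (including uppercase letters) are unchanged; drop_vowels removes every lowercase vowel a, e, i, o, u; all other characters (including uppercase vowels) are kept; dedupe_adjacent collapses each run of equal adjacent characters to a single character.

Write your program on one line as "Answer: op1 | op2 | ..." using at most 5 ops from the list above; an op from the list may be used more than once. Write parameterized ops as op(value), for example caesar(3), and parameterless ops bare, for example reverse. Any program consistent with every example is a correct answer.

reverse | caesar(16) | caesar(21) | caesar(3) | dedupe_adjacent

Check, running the answer program on each example:
  "lcqoic" -> "cioqcl" -> "syegsb" -> "ntzbnw" -> "qwceqz" -> "qwceqz"
  "ccphelzs" -> "szlehpcc" -> "ipbuxfss" -> "dkwpsann" -> "gnzsvdqq" -> "gnzsvdq"
  "mywi" -> "iwym" -> "ymoc" -> "thjx" -> "wkma" -> "wkma"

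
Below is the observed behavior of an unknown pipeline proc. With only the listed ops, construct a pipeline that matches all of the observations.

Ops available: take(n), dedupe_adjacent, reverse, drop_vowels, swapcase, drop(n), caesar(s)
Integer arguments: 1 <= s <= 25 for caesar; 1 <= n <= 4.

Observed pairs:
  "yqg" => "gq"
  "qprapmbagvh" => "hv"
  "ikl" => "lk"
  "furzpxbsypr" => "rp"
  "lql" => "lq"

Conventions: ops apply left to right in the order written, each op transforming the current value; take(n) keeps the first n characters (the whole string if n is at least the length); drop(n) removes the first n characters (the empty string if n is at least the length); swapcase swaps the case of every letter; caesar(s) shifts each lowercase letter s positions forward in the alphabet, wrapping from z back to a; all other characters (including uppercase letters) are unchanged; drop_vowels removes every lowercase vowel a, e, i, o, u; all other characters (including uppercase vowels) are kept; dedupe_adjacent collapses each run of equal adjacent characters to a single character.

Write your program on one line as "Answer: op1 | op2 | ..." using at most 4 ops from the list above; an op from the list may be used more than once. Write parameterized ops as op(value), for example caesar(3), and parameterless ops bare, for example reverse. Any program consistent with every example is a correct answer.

reverse | take(4) | take(2)

Check, running the answer program on each example:
  "yqg" -> "gqy" -> "gqy" -> "gq"
  "qprapmbagvh" -> "hvgabmparpq" -> "hvga" -> "hv"
  "ikl" -> "lki" -> "lki" -> "lk"
  "furzpxbsypr" -> "rpysbxpzruf" -> "rpys" -> "rp"
  "lql" -> "lql" -> "lql" -> "lq"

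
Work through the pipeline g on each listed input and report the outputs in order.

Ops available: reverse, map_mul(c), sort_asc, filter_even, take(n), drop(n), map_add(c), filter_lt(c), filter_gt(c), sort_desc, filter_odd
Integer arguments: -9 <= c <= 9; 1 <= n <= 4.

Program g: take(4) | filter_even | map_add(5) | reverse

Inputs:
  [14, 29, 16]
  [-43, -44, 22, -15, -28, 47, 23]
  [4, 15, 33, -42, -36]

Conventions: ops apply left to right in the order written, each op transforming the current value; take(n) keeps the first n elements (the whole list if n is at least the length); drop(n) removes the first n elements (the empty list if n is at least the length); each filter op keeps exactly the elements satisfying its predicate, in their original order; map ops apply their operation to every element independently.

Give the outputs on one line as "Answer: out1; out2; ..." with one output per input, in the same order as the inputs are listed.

[21, 19]; [27, -39]; [-37, 9]

Execution, op by op:
  [14, 29, 16] -> [14, 29, 16] -> [14, 16] -> [19, 21] -> [21, 19]
  [-43, -44, 22, -15, -28, 47, 23] -> [-43, -44, 22, -15] -> [-44, 22] -> [-39, 27] -> [27, -39]
  [4, 15, 33, -42, -36] -> [4, 15, 33, -42] -> [4, -42] -> [9, -37] -> [-37, 9]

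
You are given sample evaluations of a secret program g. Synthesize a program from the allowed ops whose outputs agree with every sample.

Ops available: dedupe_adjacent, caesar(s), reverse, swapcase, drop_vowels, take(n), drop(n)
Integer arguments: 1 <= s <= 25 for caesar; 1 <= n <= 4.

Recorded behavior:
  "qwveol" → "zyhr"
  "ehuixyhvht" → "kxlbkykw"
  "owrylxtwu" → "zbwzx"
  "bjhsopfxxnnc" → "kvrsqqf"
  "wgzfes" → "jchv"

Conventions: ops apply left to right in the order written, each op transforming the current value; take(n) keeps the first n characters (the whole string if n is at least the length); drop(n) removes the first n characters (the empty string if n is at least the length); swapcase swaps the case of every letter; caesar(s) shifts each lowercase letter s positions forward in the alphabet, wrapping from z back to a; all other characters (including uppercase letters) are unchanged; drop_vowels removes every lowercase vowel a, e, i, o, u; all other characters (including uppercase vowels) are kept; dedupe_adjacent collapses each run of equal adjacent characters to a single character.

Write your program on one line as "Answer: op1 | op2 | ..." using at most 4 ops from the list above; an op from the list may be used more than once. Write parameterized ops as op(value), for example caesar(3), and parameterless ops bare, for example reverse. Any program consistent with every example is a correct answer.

caesar(3) | drop_vowels | drop(1)

Check, running the answer program on each example:
  "qwveol" -> "tzyhro" -> "tzyhr" -> "zyhr"
  "ehuixyhvht" -> "hkxlabkykw" -> "hkxlbkykw" -> "kxlbkykw"
  "owrylxtwu" -> "rzuboawzx" -> "rzbwzx" -> "zbwzx"
  "bjhsopfxxnnc" -> "emkvrsiaaqqf" -> "mkvrsqqf" -> "kvrsqqf"
  "wgzfes" -> "zjcihv" -> "zjchv" -> "jchv"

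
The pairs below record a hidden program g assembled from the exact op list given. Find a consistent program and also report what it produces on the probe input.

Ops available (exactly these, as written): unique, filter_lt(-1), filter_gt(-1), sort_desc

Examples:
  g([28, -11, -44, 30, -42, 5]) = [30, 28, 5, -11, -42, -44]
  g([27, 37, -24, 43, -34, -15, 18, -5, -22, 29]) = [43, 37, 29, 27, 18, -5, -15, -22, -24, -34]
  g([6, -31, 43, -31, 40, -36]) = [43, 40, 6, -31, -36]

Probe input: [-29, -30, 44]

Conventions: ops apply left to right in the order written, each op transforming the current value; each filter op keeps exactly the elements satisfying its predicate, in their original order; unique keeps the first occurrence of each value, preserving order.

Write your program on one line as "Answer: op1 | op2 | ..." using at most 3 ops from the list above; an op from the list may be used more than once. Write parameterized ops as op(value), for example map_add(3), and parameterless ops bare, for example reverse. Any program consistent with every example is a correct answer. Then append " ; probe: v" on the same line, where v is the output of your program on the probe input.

unique | sort_desc ; probe: [44, -29, -30]

Check, running the answer program on each example:
  [28, -11, -44, 30, -42, 5] -> [28, -11, -44, 30, -42, 5] -> [30, 28, 5, -11, -42, -44]
  [27, 37, -24, 43, -34, -15, 18, -5, -22, 29] -> [27, 37, -24, 43, -34, -15, 18, -5, -22, 29] -> [43, 37, 29, 27, 18, -5, -15, -22, -24, -34]
  [6, -31, 43, -31, 40, -36] -> [6, -31, 43, 40, -36] -> [43, 40, 6, -31, -36]
  probe: [-29, -30, 44] -> [-29, -30, 44] -> [44, -29, -30]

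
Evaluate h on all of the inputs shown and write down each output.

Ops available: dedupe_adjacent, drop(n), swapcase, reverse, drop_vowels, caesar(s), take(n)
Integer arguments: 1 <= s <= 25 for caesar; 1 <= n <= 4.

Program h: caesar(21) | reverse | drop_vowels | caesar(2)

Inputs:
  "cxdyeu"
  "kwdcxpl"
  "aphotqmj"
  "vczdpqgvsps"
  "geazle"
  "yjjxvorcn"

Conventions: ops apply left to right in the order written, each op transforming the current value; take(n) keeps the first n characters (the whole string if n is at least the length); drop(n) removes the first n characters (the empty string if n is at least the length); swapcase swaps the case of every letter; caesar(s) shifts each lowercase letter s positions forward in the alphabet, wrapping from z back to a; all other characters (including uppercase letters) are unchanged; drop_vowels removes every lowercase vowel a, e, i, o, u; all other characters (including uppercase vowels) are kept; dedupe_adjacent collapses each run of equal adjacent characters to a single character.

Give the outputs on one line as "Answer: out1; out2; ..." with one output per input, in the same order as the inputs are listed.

Execution, op by op:
  "cxdyeu" -> "xsytzp" -> "pztysx" -> "pztysx" -> "rbvauz"
  "kwdcxpl" -> "fryxskg" -> "gksxyrf" -> "gksxyrf" -> "imuzath"
  "aphotqmj" -> "vkcjolhe" -> "ehlojckv" -> "hljckv" -> "jnlemx"
  "vczdpqgvsps" -> "qxuyklbqnkn" -> "nknqblkyuxq" -> "nknqblkyxq" -> "pmpsdnmazs"
  "geazle" -> "bzvugz" -> "zguvzb" -> "zgvzb" -> "bixbd"
  "yjjxvorcn" -> "teesqjmxi" -> "ixmjqseet" -> "xmjqst" -> "zolsuv"

"rbvauz"; "imuzath"; "jnlemx"; "pmpsdnmazs"; "bixbd"; "zolsuv"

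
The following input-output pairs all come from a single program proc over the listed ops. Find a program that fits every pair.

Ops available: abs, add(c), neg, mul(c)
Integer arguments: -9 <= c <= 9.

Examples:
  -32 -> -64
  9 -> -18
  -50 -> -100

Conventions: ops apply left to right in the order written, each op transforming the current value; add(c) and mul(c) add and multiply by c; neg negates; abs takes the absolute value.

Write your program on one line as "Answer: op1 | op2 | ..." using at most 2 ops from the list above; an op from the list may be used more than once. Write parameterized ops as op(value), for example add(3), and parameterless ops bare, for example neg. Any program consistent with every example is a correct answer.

abs | mul(-2)

Check, running the answer program on each example:
  -32 -> 32 -> -64
  9 -> 9 -> -18
  -50 -> 50 -> -100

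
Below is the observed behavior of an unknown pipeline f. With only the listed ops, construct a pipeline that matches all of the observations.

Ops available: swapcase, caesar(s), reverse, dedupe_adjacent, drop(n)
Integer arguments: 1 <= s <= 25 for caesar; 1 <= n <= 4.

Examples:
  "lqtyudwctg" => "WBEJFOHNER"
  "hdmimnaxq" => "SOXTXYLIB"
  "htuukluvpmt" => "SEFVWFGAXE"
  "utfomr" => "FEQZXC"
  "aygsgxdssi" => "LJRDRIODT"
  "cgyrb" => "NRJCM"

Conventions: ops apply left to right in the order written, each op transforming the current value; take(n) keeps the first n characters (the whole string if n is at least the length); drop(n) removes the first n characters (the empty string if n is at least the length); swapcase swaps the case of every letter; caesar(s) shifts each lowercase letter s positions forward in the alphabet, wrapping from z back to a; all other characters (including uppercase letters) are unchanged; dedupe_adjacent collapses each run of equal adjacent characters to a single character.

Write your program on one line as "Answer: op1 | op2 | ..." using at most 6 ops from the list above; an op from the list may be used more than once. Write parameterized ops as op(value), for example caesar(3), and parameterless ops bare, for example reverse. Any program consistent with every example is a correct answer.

reverse | dedupe_adjacent | caesar(11) | swapcase | reverse

Check, running the answer program on each example:
  "lqtyudwctg" -> "gtcwduytql" -> "gtcwduytql" -> "renhofjebw" -> "RENHOFJEBW" -> "WBEJFOHNER"
  "hdmimnaxq" -> "qxanmimdh" -> "qxanmimdh" -> "bilyxtxos" -> "BILYXTXOS" -> "SOXTXYLIB"
  "htuukluvpmt" -> "tmpvulkuuth" -> "tmpvulkuth" -> "exagfwvfes" -> "EXAGFWVFES" -> "SEFVWFGAXE"
  "utfomr" -> "rmoftu" -> "rmoftu" -> "cxzqef" -> "CXZQEF" -> "FEQZXC"
  "aygsgxdssi" -> "issdxgsgya" -> "isdxgsgya" -> "tdoirdrjl" -> "TDOIRDRJL" -> "LJRDRIODT"
  "cgyrb" -> "brygc" -> "brygc" -> "mcjrn" -> "MCJRN" -> "NRJCM"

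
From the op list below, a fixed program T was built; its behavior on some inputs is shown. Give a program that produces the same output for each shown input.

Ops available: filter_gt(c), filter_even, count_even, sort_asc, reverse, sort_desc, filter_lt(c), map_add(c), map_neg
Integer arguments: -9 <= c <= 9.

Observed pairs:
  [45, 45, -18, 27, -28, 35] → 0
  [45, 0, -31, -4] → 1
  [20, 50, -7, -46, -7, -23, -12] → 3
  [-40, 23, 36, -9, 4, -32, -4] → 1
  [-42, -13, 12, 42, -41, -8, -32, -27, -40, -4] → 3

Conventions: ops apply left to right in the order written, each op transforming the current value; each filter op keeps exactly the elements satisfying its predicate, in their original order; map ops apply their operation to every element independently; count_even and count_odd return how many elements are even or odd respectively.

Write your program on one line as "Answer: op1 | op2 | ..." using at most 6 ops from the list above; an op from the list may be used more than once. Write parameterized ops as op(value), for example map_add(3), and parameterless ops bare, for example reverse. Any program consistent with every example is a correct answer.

map_add(6) | filter_lt(6) | sort_desc | reverse | map_add(-7) | count_even

Check, running the answer program on each example:
  [45, 45, -18, 27, -28, 35] -> [51, 51, -12, 33, -22, 41] -> [-12, -22] -> [-12, -22] -> [-22, -12] -> [-29, -19] -> 0
  [45, 0, -31, -4] -> [51, 6, -25, 2] -> [-25, 2] -> [2, -25] -> [-25, 2] -> [-32, -5] -> 1
  [20, 50, -7, -46, -7, -23, -12] -> [26, 56, -1, -40, -1, -17, -6] -> [-1, -40, -1, -17, -6] -> [-1, -1, -6, -17, -40] -> [-40, -17, -6, -1, -1] -> [-47, -24, -13, -8, -8] -> 3
  [-40, 23, 36, -9, 4, -32, -4] -> [-34, 29, 42, -3, 10, -26, 2] -> [-34, -3, -26, 2] -> [2, -3, -26, -34] -> [-34, -26, -3, 2] -> [-41, -33, -10, -5] -> 1
  [-42, -13, 12, 42, -41, -8, -32, -27, -40, -4] -> [-36, -7, 18, 48, -35, -2, -26, -21, -34, 2] -> [-36, -7, -35, -2, -26, -21, -34, 2] -> [2, -2, -7, -21, -26, -34, -35, -36] -> [-36, -35, -34, -26, -21, -7, -2, 2] -> [-43, -42, -41, -33, -28, -14, -9, -5] -> 3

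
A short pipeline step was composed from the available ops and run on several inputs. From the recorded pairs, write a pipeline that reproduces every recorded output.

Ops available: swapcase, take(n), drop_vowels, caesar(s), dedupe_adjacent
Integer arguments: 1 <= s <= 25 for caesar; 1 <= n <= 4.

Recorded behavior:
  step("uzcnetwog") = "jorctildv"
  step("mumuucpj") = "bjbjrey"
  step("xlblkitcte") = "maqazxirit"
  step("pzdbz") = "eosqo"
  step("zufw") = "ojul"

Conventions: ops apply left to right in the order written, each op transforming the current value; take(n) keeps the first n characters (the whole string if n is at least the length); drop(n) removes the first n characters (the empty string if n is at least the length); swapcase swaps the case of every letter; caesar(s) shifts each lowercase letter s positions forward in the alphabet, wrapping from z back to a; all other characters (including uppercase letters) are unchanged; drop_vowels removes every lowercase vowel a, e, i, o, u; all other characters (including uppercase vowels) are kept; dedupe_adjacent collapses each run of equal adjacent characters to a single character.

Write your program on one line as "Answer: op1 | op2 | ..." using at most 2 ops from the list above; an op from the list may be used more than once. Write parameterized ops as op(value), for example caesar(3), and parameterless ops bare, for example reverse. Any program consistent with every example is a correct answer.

caesar(15) | dedupe_adjacent

Check, running the answer program on each example:
  "uzcnetwog" -> "jorctildv" -> "jorctildv"
  "mumuucpj" -> "bjbjjrey" -> "bjbjrey"
  "xlblkitcte" -> "maqazxirit" -> "maqazxirit"
  "pzdbz" -> "eosqo" -> "eosqo"
  "zufw" -> "ojul" -> "ojul"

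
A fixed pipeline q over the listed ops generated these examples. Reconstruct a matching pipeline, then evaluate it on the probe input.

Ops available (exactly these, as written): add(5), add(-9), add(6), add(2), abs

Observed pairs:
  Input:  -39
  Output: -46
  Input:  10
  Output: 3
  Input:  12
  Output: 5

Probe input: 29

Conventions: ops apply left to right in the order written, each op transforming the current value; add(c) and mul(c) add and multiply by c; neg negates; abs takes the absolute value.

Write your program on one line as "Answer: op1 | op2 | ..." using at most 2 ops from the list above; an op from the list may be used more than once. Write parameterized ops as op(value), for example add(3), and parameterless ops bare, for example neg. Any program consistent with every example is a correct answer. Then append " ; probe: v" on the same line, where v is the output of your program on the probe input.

add(2) | add(-9) ; probe: 22

Check, running the answer program on each example:
  -39 -> -37 -> -46
  10 -> 12 -> 3
  12 -> 14 -> 5
  probe: 29 -> 31 -> 22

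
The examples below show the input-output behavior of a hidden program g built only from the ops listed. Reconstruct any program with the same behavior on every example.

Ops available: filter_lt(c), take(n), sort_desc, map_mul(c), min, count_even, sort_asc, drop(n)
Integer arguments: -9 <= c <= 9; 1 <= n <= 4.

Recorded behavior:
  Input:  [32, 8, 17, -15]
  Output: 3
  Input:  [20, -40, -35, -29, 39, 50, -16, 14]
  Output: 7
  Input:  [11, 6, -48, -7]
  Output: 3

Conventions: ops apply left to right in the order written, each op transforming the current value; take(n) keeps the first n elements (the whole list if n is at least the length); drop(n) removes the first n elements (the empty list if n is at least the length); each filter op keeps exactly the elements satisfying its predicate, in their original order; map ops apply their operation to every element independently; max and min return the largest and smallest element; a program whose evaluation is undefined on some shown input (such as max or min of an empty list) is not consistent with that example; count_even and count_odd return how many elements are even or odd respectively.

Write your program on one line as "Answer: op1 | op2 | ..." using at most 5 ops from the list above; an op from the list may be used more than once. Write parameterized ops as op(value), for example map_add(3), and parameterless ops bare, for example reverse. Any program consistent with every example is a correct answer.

sort_asc | map_mul(4) | drop(1) | map_mul(-3) | count_even

Check, running the answer program on each example:
  [32, 8, 17, -15] -> [-15, 8, 17, 32] -> [-60, 32, 68, 128] -> [32, 68, 128] -> [-96, -204, -384] -> 3
  [20, -40, -35, -29, 39, 50, -16, 14] -> [-40, -35, -29, -16, 14, 20, 39, 50] -> [-160, -140, -116, -64, 56, 80, 156, 200] -> [-140, -116, -64, 56, 80, 156, 200] -> [420, 348, 192, -168, -240, -468, -600] -> 7
  [11, 6, -48, -7] -> [-48, -7, 6, 11] -> [-192, -28, 24, 44] -> [-28, 24, 44] -> [84, -72, -132] -> 3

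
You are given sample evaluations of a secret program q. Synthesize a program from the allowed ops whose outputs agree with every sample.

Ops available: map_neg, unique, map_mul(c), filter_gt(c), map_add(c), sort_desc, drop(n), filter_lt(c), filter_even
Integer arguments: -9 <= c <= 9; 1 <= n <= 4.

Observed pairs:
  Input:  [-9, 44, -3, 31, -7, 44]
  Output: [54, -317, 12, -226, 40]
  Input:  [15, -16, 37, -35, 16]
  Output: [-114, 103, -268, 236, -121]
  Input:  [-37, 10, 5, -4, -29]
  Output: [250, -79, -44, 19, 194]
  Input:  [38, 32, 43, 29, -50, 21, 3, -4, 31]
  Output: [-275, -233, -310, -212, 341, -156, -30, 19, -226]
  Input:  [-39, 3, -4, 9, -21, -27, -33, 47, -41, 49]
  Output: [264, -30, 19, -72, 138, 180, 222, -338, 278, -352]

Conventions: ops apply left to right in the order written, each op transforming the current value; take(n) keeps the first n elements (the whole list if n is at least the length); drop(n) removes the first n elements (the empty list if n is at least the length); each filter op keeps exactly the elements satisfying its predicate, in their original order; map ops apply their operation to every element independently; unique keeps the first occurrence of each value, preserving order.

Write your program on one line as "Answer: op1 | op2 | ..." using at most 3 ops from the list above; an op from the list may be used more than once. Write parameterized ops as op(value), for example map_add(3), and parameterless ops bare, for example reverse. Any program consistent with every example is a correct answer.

map_mul(-7) | map_add(-9) | unique

Check, running the answer program on each example:
  [-9, 44, -3, 31, -7, 44] -> [63, -308, 21, -217, 49, -308] -> [54, -317, 12, -226, 40, -317] -> [54, -317, 12, -226, 40]
  [15, -16, 37, -35, 16] -> [-105, 112, -259, 245, -112] -> [-114, 103, -268, 236, -121] -> [-114, 103, -268, 236, -121]
  [-37, 10, 5, -4, -29] -> [259, -70, -35, 28, 203] -> [250, -79, -44, 19, 194] -> [250, -79, -44, 19, 194]
  [38, 32, 43, 29, -50, 21, 3, -4, 31] -> [-266, -224, -301, -203, 350, -147, -21, 28, -217] -> [-275, -233, -310, -212, 341, -156, -30, 19, -226] -> [-275, -233, -310, -212, 341, -156, -30, 19, -226]
  [-39, 3, -4, 9, -21, -27, -33, 47, -41, 49] -> [273, -21, 28, -63, 147, 189, 231, -329, 287, -343] -> [264, -30, 19, -72, 138, 180, 222, -338, 278, -352] -> [264, -30, 19, -72, 138, 180, 222, -338, 278, -352]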